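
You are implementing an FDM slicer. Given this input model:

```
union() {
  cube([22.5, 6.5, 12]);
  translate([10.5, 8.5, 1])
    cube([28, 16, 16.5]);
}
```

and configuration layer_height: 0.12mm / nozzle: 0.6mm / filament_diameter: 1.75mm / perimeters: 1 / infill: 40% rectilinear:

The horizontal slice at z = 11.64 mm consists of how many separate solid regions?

At z = 11.64 mm: the 22.5×6.5 cube contributes its full rectangle; the 28×16 cube at (10.5, 8.5) contributes its full rectangle; Taking the union: the 2 present regions are separate (no shared area or edge), so areas and boundary lengths simply add and each stays a separate island — 2 connected regions. The result has 2 disconnected regions.

2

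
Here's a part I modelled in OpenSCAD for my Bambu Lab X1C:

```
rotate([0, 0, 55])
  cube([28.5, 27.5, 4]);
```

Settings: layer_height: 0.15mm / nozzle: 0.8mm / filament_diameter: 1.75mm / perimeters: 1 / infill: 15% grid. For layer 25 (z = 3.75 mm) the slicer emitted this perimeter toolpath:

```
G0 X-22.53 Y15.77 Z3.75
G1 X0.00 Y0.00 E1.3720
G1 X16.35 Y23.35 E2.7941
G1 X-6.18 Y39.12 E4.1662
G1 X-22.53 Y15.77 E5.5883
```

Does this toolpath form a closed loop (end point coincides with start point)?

Start point (G0): (-22.53, 15.77). End point (last G1): the path returns to the start — closed.

yes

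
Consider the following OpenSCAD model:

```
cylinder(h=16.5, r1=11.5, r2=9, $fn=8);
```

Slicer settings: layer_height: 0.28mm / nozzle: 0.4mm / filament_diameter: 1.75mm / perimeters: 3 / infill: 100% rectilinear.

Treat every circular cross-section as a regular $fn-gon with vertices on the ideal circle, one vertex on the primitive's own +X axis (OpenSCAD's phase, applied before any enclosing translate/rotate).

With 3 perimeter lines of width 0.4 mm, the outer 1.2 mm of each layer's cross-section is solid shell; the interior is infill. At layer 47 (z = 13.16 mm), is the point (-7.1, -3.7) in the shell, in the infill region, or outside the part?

shell

At z = 13.16 mm: the cone (r1=11.5→r2=9) has section circumradius 9.506 here — a regular 8-gon. Overall, the cross-section is a single solid region. The nearest boundary edge runs (-9.51, 0.00)→(-6.72, -6.72); distance from the point to it = 0.81 mm. The point is inside the cross-section, 0.81 mm from the nearest boundary — within the 1.2 mm shell band (3 × 0.4).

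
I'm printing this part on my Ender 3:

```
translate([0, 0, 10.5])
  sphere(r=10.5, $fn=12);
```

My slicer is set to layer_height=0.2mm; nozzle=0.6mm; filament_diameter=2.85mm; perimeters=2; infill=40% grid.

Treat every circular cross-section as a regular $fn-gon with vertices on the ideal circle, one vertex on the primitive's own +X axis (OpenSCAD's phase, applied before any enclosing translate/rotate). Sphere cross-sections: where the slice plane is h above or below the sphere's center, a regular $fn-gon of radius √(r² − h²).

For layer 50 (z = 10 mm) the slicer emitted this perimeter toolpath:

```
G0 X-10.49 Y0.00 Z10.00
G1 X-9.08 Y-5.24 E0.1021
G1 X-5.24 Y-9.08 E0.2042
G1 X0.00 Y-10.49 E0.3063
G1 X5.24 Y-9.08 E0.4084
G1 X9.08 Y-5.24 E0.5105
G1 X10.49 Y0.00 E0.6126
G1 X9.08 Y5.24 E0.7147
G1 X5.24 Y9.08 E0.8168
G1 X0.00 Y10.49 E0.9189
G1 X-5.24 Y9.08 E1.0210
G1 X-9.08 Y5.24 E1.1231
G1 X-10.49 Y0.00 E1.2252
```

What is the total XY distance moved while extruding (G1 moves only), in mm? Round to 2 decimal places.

Sum the Euclidean lengths of each G1 segment: total = 65.13 mm.

65.13 mm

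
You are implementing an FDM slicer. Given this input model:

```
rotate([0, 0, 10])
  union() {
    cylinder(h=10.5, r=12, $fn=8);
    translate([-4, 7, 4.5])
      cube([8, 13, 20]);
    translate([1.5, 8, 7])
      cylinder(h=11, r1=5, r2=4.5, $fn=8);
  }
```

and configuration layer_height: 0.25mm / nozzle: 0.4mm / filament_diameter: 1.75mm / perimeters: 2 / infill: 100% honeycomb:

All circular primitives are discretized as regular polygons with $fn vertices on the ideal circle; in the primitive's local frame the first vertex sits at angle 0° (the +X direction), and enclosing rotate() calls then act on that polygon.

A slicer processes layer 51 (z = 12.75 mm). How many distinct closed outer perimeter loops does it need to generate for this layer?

At z = 12.75 mm: the cylinder is absent (z outside [0, 10.5]); the 8×13 cube at (-4, 7) contributes its full rectangle; the cone at (1.5, 8) (r1=5→r2=4.5) has section circumradius 4.739 here — a regular 8-gon; Taking the union: the regions partially overlap (shared area 33.46 mm²), so overlapping operands fuse into one piece — 1 connected region; (whole slice rotated 10° about Z — lengths, areas and connectivity unchanged). The result has 1 disconnected region.

1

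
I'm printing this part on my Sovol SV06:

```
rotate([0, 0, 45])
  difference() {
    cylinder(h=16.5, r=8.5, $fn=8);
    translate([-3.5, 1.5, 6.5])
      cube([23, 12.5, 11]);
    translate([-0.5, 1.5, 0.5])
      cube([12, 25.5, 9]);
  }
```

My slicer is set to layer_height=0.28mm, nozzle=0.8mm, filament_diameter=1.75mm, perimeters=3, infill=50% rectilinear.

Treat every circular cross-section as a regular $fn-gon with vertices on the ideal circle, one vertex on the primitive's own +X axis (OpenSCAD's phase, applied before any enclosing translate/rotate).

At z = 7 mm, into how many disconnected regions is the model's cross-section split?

At z = 7 mm: the r=8.5 cylinder contributes a regular 8-gon of circumradius 8.5; the 23×12.5 cube at (-3.5, 1.5) contributes its full rectangle; the cube at (-0.5, 1.5) is present — its section is the full 12×25.5 rectangle; Taking the first minus the rest: starting from the r=8.5 cylinder, the 23×12.5 cube at (-3.5, 1.5) partially overlaps it — only the 60.77 mm² overlap (of its 287.50 mm²) is removed, clipping the outline; the 12×25.5 cube at (-0.5, 1.5) misses the remaining region (no effect) — 1 connected region; (whole slice rotated 45° about Z — lengths, areas and connectivity unchanged). The result has 1 disconnected region.

1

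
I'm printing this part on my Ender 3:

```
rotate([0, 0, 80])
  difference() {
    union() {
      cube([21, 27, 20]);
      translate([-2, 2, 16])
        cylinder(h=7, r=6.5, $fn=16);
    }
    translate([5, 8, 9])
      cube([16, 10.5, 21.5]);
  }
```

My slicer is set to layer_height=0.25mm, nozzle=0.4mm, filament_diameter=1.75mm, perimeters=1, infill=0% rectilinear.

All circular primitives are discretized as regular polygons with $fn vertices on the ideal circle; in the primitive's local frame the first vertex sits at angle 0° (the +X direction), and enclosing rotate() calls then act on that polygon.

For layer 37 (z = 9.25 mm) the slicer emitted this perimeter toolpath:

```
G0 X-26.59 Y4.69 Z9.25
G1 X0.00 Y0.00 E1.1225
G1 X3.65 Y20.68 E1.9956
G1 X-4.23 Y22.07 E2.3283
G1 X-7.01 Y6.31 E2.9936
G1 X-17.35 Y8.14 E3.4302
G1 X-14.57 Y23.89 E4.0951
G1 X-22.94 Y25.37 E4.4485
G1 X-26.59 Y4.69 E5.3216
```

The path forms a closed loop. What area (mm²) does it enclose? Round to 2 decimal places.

Apply the shoelace formula to the sequence of (X, Y) vertices; enclosed area = 398.99 mm².

398.99 mm²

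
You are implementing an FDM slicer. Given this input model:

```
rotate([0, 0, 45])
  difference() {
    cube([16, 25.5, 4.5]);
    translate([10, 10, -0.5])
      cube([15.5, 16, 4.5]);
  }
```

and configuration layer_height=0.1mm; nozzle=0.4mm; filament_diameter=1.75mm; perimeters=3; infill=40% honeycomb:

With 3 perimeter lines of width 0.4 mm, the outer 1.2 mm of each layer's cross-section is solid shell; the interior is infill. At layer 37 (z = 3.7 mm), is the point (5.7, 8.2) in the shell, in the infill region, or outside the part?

infill

At z = 3.7 mm: the cube (footprint 16×25.5) is included at this height; the 15.5×16 cube at (10, 10) contributes its full rectangle; Taking the first minus the rest: starting from the 16×25.5 cube, the 15.5×16 cube at (10, 10) partially overlaps it — only the 93.00 mm² overlap (of its 248.00 mm²) is removed, clipping the outline — 1 connected region; (rotated 45° about Z; rotation is an isometry so areas/perimeters/island counts are preserved). Overall, the cross-section is a single solid region. Undo the 45° rotation: the query point maps to (9.829, 1.768) in the un-rotated model frame. The nearest boundary edge runs (16.00, 0.00)→(0.00, 0.00); distance from the point to it = 1.77 mm. The point is inside the cross-section and 1.77 mm from the nearest boundary — more than the 1.2 mm shell width (3 × 0.4), so it's in the infill interior.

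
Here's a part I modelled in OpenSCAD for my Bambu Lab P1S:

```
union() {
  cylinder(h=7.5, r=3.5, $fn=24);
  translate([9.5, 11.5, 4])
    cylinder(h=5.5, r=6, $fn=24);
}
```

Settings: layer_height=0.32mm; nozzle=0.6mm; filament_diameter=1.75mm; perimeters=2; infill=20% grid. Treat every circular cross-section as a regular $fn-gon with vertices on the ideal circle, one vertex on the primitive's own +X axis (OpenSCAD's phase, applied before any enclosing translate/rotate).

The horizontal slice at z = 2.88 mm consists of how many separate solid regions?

At z = 2.88 mm: the r=3.5 cylinder gives a regular 24-gon of circumradius 3.5 (constant along its height); the cylinder at (9.5, 11.5) is not intersected at this z (z outside [4, 9.5]); Merging all regions: only the r=3.5 cylinder is present, so the union is just that shape — 1 connected region. The result has 1 disconnected region.

1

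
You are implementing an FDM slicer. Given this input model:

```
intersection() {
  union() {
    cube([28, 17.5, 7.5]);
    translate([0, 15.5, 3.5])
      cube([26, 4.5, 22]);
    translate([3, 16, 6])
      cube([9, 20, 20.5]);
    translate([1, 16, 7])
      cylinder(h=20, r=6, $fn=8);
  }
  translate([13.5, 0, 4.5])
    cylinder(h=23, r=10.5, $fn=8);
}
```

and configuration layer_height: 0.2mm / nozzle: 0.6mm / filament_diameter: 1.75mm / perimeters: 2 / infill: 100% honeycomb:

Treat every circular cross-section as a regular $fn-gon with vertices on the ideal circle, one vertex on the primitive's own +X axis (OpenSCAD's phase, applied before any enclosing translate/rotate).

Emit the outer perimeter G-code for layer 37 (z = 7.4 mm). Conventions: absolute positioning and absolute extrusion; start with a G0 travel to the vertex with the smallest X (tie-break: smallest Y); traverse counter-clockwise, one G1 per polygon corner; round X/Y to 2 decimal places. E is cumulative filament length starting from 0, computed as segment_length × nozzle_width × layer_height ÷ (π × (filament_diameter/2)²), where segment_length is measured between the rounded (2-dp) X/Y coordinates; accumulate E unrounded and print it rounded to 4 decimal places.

At z = 7.4 mm: the cube is present — its section is the full 28×17.5 rectangle; the 26×4.5 cube at (0, 15.5) contributes its full rectangle; the cube at (3, 16) is present — its section is the full 9×20 rectangle; the r=6 cylinder at (1, 16) contributes a regular 8-gon of circumradius 6; Taking the union: the regions partially overlap (shared area 145.53 mm²), so overlapping operands fuse into one piece — 1 connected region; the r=10.5 cylinder at (13.5, 0) contributes a regular 8-gon of circumradius 10.5; After intersecting: the r=10.5 cylinder at (13.5, 0) partially overlaps the result so far; clipping to the common part keeps 155.92 mm² — 1 connected region. The outline is a single polygon with 5 vertices. Extrusion per mm of travel: 0.6 × 0.2 / (π × 0.875²) = 0.049890. Accumulating E over each segment gives final E = 2.6509.

G0 X3.00 Y0.00 Z7.40
G1 X24.00 Y0.00 E1.0477
G1 X20.92 Y7.42 E1.4485
G1 X13.50 Y10.50 E1.8493
G1 X6.08 Y7.42 E2.2501
G1 X3.00 Y0.00 E2.6509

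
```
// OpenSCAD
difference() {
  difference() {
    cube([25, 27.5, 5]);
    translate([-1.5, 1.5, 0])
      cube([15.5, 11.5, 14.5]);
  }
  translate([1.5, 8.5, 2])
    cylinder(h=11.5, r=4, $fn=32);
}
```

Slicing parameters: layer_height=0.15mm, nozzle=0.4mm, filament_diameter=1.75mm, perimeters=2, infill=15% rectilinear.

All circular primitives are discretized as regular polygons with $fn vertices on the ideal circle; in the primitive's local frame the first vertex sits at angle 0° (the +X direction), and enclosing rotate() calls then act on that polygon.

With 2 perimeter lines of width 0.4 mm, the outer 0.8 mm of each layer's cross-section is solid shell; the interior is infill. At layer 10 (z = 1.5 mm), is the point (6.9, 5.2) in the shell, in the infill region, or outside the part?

At z = 1.5 mm: the cube is present — its section is the full 25×27.5 rectangle; the cube at (-1.5, 1.5) is present — its section is the full 15.5×11.5 rectangle; Taking the first minus the rest: starting from the 25×27.5 cube, the 15.5×11.5 cube at (-1.5, 1.5) partially overlaps it — only the 161.00 mm² overlap (of its 178.25 mm²) is removed, clipping the outline — 1 connected region; the cylinder at (1.5, 8.5) is not intersected at this z (z outside [2, 13.5]); Subtracting the remaining from the first: none of the subtracted shapes is present at this height, so that combined region is unchanged — 1 connected region. Overall, the cross-section is a single solid region. The nearest boundary edge runs (0.00, 1.50)→(14.00, 1.50); distance from the point to it = 3.70 mm. The point is not inside any of the regions above, so it lies outside the cross-section (3.70 mm from the nearest boundary).

outside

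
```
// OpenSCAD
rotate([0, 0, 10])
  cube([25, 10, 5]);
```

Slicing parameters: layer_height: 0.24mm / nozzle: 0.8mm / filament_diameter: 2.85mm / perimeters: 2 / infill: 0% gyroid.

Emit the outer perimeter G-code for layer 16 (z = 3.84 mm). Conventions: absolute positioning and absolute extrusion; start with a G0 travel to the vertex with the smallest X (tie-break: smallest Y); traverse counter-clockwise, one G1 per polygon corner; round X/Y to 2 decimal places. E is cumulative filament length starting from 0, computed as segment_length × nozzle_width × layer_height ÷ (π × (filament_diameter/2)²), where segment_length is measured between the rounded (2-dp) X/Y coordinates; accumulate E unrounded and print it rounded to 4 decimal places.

At z = 3.84 mm: the 25×10 cube contributes its full rectangle; (whole slice rotated 10° about Z — lengths, areas and connectivity unchanged). The outline is a single polygon with 4 vertices. Extrusion per mm of travel: 0.8 × 0.24 / (π × 1.425²) = 0.030097. Accumulating E over each segment gives final E = 2.1069.

G0 X-1.74 Y9.85 Z3.84
G1 X0.00 Y0.00 E0.3010
G1 X24.62 Y4.34 E1.0535
G1 X22.88 Y14.19 E1.3545
G1 X-1.74 Y9.85 E2.1069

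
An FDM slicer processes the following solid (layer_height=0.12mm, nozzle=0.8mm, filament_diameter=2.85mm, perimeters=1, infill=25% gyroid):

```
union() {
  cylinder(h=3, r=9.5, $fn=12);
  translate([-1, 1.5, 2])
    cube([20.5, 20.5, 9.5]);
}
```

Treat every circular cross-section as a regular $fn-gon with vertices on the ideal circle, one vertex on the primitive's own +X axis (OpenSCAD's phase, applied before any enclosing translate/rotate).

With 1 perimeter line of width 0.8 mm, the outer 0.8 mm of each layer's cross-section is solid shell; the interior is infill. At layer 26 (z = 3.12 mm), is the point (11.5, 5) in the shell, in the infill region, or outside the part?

At z = 3.12 mm: the cylinder is absent (z outside [0, 3]); the cube at (-1, 1.5) (footprint 20.5×20.5) is included at this height; Taking the union: only the 20.5×20.5 cube at (-1, 1.5) is present, so the union is just that shape — 1 connected region. Overall, the cross-section is a single solid region. The nearest boundary edge runs (-1.00, 1.50)→(19.50, 1.50); distance from the point to it = 3.50 mm. The point is inside the cross-section and 3.50 mm from the nearest boundary — more than the 0.8 mm shell width (1 × 0.8), so it's in the infill interior.

infill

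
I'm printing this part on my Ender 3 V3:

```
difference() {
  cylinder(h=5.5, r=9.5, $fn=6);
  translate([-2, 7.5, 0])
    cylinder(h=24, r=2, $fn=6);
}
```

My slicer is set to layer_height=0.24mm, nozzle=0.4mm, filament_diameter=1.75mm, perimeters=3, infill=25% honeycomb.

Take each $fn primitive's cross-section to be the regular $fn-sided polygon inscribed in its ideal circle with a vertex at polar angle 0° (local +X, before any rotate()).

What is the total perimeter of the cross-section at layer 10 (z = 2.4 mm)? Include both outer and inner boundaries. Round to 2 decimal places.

At z = 2.4 mm: the r=9.5 cylinder contributes a regular 6-gon of circumradius 9.5 (perimeter = 2·6·9.500·sin(180°/6) = 57.00 mm); the r=2 cylinder at (-2, 7.5) contributes a regular 6-gon of circumradius 2 (perimeter = 2·6·2.000·sin(180°/6) = 12.00 mm); Taking the first minus the rest: starting from the r=9.5 cylinder, the r=2 cylinder at (-2, 7.5) partially overlaps it — only the 7.80 mm² overlap (of its 10.39 mm²) is removed, clipping the outline — boundary = 61.52 mm. Overall, the cross-section is a single solid region. Total boundary length (outer) = 61.52 mm.

61.52 mm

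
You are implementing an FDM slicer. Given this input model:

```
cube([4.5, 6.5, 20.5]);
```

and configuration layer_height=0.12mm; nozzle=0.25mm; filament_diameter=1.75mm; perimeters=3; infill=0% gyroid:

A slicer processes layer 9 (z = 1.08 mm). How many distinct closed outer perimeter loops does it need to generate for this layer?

1

At z = 1.08 mm: the cube (footprint 4.5×6.5) is included at this height. The result has 1 disconnected region.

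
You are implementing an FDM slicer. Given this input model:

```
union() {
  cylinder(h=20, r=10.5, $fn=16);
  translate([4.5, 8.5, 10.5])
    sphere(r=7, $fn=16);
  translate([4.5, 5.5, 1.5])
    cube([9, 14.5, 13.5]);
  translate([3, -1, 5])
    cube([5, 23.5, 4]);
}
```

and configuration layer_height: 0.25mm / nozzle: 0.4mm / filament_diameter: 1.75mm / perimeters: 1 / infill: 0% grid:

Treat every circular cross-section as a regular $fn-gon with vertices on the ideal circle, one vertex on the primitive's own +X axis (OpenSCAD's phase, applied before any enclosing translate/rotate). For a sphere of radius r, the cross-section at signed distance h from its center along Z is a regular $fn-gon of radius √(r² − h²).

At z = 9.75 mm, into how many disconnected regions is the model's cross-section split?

At z = 9.75 mm: the r=10.5 cylinder contributes a regular 16-gon of circumradius 10.5; the r=7 sphere at (4.5, 8.5) slices to a regular 16-gon of circumradius 6.960 (√(r²−h²) with h=0.75 from center); the 9×14.5 cube at (4.5, 5.5) contributes its full rectangle; the cube at (3, -1) does not reach this height (z outside [5, 9]); Combining (union): the regions partially overlap (shared area 130.47 mm²), so overlapping operands fuse into one piece — 1 connected region. The result has 1 disconnected region.

1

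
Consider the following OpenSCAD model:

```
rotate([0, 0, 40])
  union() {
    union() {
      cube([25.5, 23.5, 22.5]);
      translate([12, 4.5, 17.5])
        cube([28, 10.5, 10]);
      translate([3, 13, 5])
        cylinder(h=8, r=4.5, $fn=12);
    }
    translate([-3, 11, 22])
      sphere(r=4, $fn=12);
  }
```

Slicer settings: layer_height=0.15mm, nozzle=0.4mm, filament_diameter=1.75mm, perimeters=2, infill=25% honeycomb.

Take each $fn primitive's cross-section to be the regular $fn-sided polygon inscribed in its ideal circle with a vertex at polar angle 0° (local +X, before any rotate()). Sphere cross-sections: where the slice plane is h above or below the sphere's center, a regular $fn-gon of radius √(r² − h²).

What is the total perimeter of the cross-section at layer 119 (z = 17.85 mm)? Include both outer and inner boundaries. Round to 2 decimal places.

127.00 mm

At z = 17.85 mm: the 25.5×23.5 cube contributes its full rectangle (perimeter 98.00 mm); the 28×10.5 cube at (12, 4.5) contributes its full rectangle (perimeter 77.00 mm); the cylinder at (3, 13) does not reach this height (z outside [5, 13]); Taking the union: the regions partially overlap (shared area 141.75 mm²), so the edge portions inside another operand are dropped and the merged outline is re-measured after clipping — boundary = 127.00 mm; the sphere at (-3, 11) is not intersected at this z (|z−center|=4.150 > r=4); Combining (union): only the result so far is present, so the union is just that shape — boundary = 127.00 mm; (rotated 40° about Z; rotation is an isometry so areas/perimeters/island counts are preserved). Overall, the cross-section is a single solid region. Total boundary length (outer) = 127.00 mm.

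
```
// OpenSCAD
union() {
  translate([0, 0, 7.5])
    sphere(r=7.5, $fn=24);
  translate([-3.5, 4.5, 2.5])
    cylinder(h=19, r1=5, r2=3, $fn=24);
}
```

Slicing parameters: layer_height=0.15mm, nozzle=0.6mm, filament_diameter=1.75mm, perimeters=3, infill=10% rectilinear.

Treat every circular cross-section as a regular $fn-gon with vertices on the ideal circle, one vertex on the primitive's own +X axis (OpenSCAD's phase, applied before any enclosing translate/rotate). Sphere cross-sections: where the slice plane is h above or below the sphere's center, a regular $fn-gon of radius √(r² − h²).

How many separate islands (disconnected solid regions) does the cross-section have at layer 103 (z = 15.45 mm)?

1

At z = 15.45 mm: the sphere is absent (|z−center|=7.950 > r=7.5); the cone at (-3.5, 4.5): at t=0.682 of its height the radius interpolates to r₁+(r₂−r₁)t = 3.637, giving a regular 24-gon of that circumradius; Merging all regions: only the cone at (-3.5, 4.5) is present, so the union is just that shape — 1 connected region. Overall, the cross-section is a single solid region. Island count = 1.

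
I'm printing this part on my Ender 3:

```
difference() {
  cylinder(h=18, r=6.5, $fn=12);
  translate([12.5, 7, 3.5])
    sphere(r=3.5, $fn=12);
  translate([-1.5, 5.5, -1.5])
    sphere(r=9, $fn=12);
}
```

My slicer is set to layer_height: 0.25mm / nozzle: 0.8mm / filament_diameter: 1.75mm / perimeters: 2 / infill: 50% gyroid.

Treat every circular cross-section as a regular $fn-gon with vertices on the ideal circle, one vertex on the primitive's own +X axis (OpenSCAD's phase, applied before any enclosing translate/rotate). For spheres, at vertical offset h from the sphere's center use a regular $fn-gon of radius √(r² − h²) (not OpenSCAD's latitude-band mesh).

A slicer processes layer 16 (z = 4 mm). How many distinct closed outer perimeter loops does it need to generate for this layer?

At z = 4 mm: the r=6.5 cylinder gives a regular 12-gon of circumradius 6.5 (constant along its height); the r=3.5 sphere at (12.5, 7) slices to a regular 12-gon of circumradius 3.464 (√(r²−h²) with h=0.5 from center); the r=9 sphere at (-1.5, 5.5) contributes a regular 12-gon of circumradius √(9²−5.5²) = 7.124; After the difference (first − rest): starting from the r=6.5 cylinder, the r=3.5 sphere at (12.5, 7) misses the remaining region (no effect); the r=9 sphere at (-1.5, 5.5) partially overlaps it — only the 65.43 mm² overlap (of its 152.25 mm²) is removed, clipping the outline — 1 connected region. The result has 1 disconnected region.

1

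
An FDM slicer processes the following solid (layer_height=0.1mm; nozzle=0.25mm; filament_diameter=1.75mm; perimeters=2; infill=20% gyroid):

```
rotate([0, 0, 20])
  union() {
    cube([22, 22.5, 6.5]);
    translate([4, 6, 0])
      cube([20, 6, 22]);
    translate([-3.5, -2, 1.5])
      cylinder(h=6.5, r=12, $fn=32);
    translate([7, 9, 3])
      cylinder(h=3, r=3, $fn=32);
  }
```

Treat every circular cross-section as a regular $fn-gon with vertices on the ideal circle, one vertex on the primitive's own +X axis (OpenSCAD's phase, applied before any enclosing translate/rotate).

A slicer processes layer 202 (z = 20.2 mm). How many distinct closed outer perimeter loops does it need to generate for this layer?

At z = 20.2 mm: the cube is not intersected at this z (z outside [0, 6.5]); the cube at (4, 6) (footprint 20×6) is included at this height; the cylinder at (-3.5, -2) is absent (z outside [1.5, 8]); the cylinder at (7, 9) does not reach this height (z outside [3, 6]); Taking the union: only the 20×6 cube at (4, 6) is present, so the union is just that shape — 1 connected region; (whole slice rotated 20° about Z — lengths, areas and connectivity unchanged). The result has 1 disconnected region.

1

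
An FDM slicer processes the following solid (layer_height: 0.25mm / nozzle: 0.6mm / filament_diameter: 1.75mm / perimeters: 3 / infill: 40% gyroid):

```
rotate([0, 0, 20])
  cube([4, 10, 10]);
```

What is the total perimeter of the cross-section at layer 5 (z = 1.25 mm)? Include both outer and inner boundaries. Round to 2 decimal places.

28.00 mm

At z = 1.25 mm: the cube is present — its section is the full 4×10 rectangle (perimeter 28.00 mm); (rotated 20° about Z; rotation is an isometry so areas/perimeters/island counts are preserved). Overall, the cross-section is a single solid region. Total boundary length (outer) = 28.00 mm.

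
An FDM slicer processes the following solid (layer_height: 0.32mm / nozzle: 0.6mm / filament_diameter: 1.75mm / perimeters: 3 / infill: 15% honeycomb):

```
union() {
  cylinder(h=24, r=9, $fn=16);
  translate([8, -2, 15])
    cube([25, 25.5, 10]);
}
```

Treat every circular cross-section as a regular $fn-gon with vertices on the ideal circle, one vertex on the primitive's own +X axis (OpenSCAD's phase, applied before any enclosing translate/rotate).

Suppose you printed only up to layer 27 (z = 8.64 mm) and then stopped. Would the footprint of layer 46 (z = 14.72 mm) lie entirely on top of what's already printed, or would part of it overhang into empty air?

entirely on top

Compare the two slices. At z = 8.64: the r=9 cylinder gives a regular 16-gon of circumradius 9 (constant along its height) (area = (16/2)·9.000²·sin(360°/16) = 247.98 mm²); the cube at (8, -2) is not intersected at this z (z outside [15, 25]); Taking the union: only the r=9 cylinder is present, so the union is just that shape — area = 247.98 mm². At z = 14.72: the r=9 cylinder gives a regular 16-gon of circumradius 9 (constant along its height) (area = (16/2)·9.000²·sin(360°/16) = 247.98 mm²); the cube at (8, -2) does not reach this height (z outside [15, 25]); Merging all regions: only the r=9 cylinder is present, so the union is just that shape — area = 247.98 mm². Checking containment: the cross-section at z = 14.72 is a subset of the cross-section at z = 8.64.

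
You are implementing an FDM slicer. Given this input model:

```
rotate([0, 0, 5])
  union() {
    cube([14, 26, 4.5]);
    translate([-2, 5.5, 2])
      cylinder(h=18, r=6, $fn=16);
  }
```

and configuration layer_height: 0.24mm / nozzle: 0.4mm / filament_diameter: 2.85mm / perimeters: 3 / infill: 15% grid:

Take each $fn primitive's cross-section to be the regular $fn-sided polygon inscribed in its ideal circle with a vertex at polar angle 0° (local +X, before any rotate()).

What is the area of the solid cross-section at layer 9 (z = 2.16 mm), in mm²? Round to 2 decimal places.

442.33 mm²

At z = 2.16 mm: the cube (footprint 14×26) is included at this height (area 364.00 mm²); the r=6 cylinder at (-2, 5.5) gives a regular 16-gon of circumradius 6 (constant along its height) (area = (16/2)·6.000²·sin(360°/16) = 110.21 mm²); Merging all regions: the regions partially overlap — summed areas 474.21 mm² minus the doubly-counted overlap 31.88 mm² gives 442.33 mm² — area = 442.33 mm²; (rotated 5° about Z; rotation is an isometry so areas/perimeters/island counts are preserved). Overall, the cross-section is a single solid region. Net area = 442.33 mm².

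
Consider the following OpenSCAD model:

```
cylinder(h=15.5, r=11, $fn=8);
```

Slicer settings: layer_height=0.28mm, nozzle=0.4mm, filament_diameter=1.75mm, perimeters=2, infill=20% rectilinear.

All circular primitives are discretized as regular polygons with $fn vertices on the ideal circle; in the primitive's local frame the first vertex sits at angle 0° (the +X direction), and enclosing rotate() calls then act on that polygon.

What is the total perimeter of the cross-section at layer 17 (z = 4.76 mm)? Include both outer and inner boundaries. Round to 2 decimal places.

67.35 mm

At z = 4.76 mm: the r=11 cylinder contributes a regular 8-gon of circumradius 11 (perimeter = 2·8·11.000·sin(180°/8) = 67.35 mm). Overall, the cross-section is a single solid region. Total boundary length (outer) = 67.35 mm.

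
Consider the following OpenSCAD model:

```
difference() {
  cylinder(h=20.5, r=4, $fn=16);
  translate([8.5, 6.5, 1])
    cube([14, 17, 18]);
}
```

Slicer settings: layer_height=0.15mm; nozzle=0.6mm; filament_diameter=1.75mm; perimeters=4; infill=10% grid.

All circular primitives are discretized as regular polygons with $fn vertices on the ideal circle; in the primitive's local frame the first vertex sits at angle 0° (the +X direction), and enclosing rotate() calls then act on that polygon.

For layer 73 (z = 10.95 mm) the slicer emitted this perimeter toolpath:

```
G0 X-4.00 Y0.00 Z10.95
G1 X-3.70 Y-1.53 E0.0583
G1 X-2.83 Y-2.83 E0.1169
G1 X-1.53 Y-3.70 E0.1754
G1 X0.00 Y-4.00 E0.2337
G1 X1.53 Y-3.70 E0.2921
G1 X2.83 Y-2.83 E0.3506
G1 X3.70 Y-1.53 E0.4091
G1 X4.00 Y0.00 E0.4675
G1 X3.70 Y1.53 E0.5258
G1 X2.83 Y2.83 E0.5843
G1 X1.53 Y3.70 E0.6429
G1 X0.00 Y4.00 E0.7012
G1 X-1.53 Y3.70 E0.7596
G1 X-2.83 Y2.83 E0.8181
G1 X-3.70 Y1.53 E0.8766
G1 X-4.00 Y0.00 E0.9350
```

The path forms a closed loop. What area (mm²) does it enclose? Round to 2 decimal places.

49.04 mm²

Apply the shoelace formula to the sequence of (X, Y) vertices; enclosed area = 49.04 mm².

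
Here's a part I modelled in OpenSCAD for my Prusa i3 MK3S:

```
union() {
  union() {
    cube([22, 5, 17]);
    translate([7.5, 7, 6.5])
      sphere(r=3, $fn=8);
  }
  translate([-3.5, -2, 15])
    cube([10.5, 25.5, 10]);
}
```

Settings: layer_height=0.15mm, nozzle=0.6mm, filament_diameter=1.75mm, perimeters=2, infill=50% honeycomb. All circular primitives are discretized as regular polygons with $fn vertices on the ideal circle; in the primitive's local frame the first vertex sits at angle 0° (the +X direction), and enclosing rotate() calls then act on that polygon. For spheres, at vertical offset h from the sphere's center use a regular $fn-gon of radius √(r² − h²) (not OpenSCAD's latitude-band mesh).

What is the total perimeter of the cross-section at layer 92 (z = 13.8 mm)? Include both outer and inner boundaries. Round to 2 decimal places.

At z = 13.8 mm: the 22×5 cube contributes its full rectangle (perimeter 54.00 mm); the sphere at (7.5, 7) is not intersected at this z (|z−center|=7.300 > r=3); Combining (union): only the 22×5 cube is present, so the union is just that shape — boundary = 54.00 mm; the cube at (-3.5, -2) does not reach this height (z outside [15, 25]); Taking the union: only the result so far is present, so the union is just that shape — boundary = 54.00 mm. Overall, the cross-section is a single solid region. Total boundary length (outer) = 54.00 mm.

54.00 mm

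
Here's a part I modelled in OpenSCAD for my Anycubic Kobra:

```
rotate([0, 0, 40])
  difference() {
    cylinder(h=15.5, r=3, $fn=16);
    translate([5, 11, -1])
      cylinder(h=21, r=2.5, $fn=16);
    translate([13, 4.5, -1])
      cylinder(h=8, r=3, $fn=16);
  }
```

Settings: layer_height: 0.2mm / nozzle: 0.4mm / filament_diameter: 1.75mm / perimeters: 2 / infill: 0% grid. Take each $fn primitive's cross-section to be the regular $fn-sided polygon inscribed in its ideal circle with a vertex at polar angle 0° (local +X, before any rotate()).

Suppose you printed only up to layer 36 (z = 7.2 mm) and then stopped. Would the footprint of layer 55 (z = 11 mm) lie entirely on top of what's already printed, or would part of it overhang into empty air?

entirely on top

Compare the two slices. At z = 7.2: the r=3 cylinder gives a regular 16-gon of circumradius 3 (constant along its height) (area = (16/2)·3.000²·sin(360°/16) = 27.55 mm²); the r=2.5 cylinder at (5, 11) contributes a regular 16-gon of circumradius 2.5 (area = (16/2)·2.500²·sin(360°/16) = 19.13 mm²); the cylinder at (13, 4.5) is not intersected at this z (z outside [-1, 7]); Subtracting the remaining from the first: starting from the r=3 cylinder (27.55 mm²), the r=2.5 cylinder at (5, 11) misses the remaining region (no effect) — area = 27.55 mm²; (rotated 40° about Z; rotation is an isometry so areas/perimeters/island counts are preserved). At z = 11: the r=3 cylinder contributes a regular 16-gon of circumradius 3 (area = (16/2)·3.000²·sin(360°/16) = 27.55 mm²); the r=2.5 cylinder at (5, 11) gives a regular 16-gon of circumradius 2.5 (constant along its height) (area = (16/2)·2.500²·sin(360°/16) = 19.13 mm²); the cylinder at (13, 4.5) is absent (z outside [-1, 7]); Taking the first minus the rest: starting from the r=3 cylinder (27.55 mm²), the r=2.5 cylinder at (5, 11) misses the remaining region (no effect) — area = 27.55 mm²; (rotated 40° about Z; rotation is an isometry so areas/perimeters/island counts are preserved). Checking containment: the cross-section at z = 11 is a subset of the cross-section at z = 7.2.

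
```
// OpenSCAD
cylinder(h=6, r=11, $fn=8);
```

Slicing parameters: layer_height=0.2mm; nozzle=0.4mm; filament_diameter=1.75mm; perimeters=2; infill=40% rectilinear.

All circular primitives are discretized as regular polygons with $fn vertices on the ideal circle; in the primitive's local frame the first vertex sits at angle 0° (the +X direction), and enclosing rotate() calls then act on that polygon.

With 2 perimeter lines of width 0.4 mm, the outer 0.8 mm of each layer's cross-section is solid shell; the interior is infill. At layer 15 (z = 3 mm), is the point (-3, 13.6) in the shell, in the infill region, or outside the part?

At z = 3 mm: the r=11 cylinder contributes a regular 8-gon of circumradius 11. Overall, the cross-section is a single solid region. The nearest boundary edge runs (0.00, 11.00)→(-7.78, 7.78); distance from the point to it = 3.55 mm. The point is not inside any of the regions above, so it lies outside the cross-section (3.55 mm from the nearest boundary).

outside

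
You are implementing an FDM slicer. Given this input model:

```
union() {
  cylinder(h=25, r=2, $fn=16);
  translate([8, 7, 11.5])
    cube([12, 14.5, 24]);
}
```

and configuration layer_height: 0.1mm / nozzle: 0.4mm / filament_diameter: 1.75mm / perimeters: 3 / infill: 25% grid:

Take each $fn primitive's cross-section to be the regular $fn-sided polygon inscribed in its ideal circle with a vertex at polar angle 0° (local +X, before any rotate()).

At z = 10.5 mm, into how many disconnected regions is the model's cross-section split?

1

At z = 10.5 mm: the cylinder: section is a regular 16-gon, circumradius r=2; the cube at (8, 7) is not intersected at this z (z outside [11.5, 35.5]); Merging all regions: only the r=2 cylinder is present, so the union is just that shape — 1 connected region. The result has 1 disconnected region.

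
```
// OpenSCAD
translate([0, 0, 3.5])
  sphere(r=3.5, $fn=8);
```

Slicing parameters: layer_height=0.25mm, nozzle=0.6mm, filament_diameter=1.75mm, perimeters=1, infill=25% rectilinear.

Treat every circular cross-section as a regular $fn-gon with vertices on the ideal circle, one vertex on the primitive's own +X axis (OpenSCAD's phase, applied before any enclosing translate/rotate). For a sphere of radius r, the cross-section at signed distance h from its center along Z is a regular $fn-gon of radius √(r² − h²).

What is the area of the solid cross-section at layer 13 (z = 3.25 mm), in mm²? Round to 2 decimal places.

At z = 3.25 mm: the r=3.5 sphere contributes a regular 8-gon of circumradius √(3.5²−0.25²) = 3.491 (area = (8/2)·3.491²·sin(360°/8) = 34.47 mm²). Overall, the cross-section is a single solid region. Net area = 34.47 mm².

34.47 mm²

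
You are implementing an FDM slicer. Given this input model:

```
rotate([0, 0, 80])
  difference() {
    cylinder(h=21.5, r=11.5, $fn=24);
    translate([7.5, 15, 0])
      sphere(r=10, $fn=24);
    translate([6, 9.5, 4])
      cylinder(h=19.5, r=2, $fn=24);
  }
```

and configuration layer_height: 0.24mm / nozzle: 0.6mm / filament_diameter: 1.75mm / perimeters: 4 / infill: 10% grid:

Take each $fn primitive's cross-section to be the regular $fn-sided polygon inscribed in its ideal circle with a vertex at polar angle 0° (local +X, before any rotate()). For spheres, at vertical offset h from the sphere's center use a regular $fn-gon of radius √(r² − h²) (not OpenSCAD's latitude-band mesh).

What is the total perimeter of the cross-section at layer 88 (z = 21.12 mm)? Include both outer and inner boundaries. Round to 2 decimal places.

At z = 21.12 mm: the r=11.5 cylinder contributes a regular 24-gon of circumradius 11.5 (perimeter = 2·24·11.500·sin(180°/24) = 72.05 mm); the sphere at (7.5, 15) does not reach this height (|z−center|=21.120 > r=10); the r=2 cylinder at (6, 9.5) gives a regular 24-gon of circumradius 2 (constant along its height) (perimeter = 2·24·2.000·sin(180°/24) = 12.53 mm); Subtracting the remaining from the first: starting from the r=11.5 cylinder, the r=2 cylinder at (6, 9.5) partially overlaps it — only the 6.75 mm² overlap (of its 12.42 mm²) is removed, clipping the outline — boundary = 74.32 mm; (rotated 80° about Z; rotation is an isometry so areas/perimeters/island counts are preserved). Overall, the cross-section is a single solid region. Total boundary length (outer) = 74.32 mm.

74.32 mm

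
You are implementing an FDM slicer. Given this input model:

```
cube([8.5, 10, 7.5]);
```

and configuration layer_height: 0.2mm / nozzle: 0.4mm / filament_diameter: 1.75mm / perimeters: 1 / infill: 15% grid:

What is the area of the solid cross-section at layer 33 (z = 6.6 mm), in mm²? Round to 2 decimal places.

85.00 mm²

At z = 6.6 mm: the cube (footprint 8.5×10) is included at this height (area 85.00 mm²). Overall, the cross-section is a single solid region. Net area = 85.00 mm².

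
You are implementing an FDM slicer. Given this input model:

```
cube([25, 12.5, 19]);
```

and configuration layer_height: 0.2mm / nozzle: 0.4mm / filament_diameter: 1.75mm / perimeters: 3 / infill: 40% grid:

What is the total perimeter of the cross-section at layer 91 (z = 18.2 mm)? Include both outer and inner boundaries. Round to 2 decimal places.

75.00 mm

At z = 18.2 mm: the cube (footprint 25×12.5) is included at this height (perimeter 75.00 mm). Overall, the cross-section is a single solid region. Total boundary length (outer) = 75.00 mm.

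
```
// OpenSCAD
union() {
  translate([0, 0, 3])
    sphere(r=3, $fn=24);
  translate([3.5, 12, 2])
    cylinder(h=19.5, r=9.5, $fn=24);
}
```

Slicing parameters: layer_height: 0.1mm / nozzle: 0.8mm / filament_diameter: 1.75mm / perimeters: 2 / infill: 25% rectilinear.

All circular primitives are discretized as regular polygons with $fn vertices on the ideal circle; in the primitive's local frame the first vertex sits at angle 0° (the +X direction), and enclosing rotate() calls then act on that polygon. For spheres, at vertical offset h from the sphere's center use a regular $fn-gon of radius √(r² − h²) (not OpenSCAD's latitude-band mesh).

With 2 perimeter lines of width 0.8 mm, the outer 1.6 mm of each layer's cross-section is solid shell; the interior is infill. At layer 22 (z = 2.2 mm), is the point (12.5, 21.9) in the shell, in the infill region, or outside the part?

At z = 2.2 mm: the r=3 sphere contributes a regular 24-gon of circumradius √(3²−0.8²) = 2.891; the r=9.5 cylinder at (3.5, 12) contributes a regular 24-gon of circumradius 9.5; Merging all regions: the 2 present regions are separate (no shared area or edge), so areas and boundary lengths simply add and each stays a separate island — 2 connected regions. Overall, the cross-section has 2 separate islands. The nearest boundary edge runs (8.25, 20.23)→(10.22, 18.72); distance from the point to it = 3.91 mm. The point is not inside any of the regions above, so it lies outside the cross-section (3.91 mm from the nearest boundary).

outside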